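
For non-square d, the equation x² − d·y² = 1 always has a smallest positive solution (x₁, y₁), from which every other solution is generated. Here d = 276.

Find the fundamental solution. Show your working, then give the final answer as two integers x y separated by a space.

d=276: √d = [16; 1,1,1,1,2,2,2,1,1,1,1,32] (ℓ=12, even), read p_11/q_11
a_0=16:  p_0=16·1+0=16,  q_0=16·0+1=1
…
a_2=1:  p_2=1·17+16=33,  q_2=1·1+1=2
a_3=1:  p_3=1·33+17=50,  q_3=1·2+1=3
a_4=1:  p_4=1·50+33=83,  q_4=1·3+2=5
…
a_7=2:  p_7=2·515+216=1246,  q_7=2·31+13=75
a_8=1:  p_8=1·1246+515=1761,  q_8=1·75+31=106
a_9=1:  p_9=1·1761+1246=3007,  q_9=1·106+75=181
a_10=1:  p_10=1·3007+1761=4768,  q_10=1·181+106=287
a_11=1:  p_11=1·4768+3007=7775,  q_11=1·287+181=468
→ (7775, 468).  Check: 7775²=60450625, 276·468²=60450624, difference 1.

7775 468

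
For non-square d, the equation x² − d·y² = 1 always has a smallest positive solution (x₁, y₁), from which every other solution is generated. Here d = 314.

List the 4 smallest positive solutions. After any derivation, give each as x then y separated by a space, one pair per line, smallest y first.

d=314: √d = [17; 1,2,1,1,2,1,34] (ℓ=7, odd), read p_13/q_13
step 0: (17, 1)  from 17·(1,0) + (0,1)
step 1: (18, 1)  from 1·(17,1) + (1,0)
…
step 4: (124, 7)  from 1·(71,4) + (53,3)
…
step 7: (15381, 868)  from 34·(443,25) + (319,18)
…
step 9: (47029, 2654)  from 2·(15824,893) + (15381,868)
step 10: (62853, 3547)  from 1·(47029,2654) + (15824,893)
step 11: (109882, 6201)  from 1·(62853,3547) + (47029,2654)
step 12: (282617, 15949)  from 2·(109882,6201) + (62853,3547)
step 13: (392499, 22150)  from 1·(282617,15949) + (109882,6201)
→ (392499, 22150).  Check: 392499²=154055465001, 314·22150²=154055465000, difference 1.
k=2:  x_2 = 392499·392499+314·22150·22150 = 308110930001,  y_2 = 392499·22150+22150·392499 = 17387705700
k=3:  x_3 = 392499·308110930001+314·22150·17387705700 = 241866463828532499,  y_3 = 392499·17387705700+22150·308110930001 = 13649314199066450
k=4:  x_4 = 392499·241866463828532499+314·22150·13649314199066450 = 189864690372162243720001,  y_4 = 392499·13649314199066450+22150·241866463828532499 = 10714684347621377411400

392499 22150
308110930001 17387705700
241866463828532499 13649314199066450
189864690372162243720001 10714684347621377411400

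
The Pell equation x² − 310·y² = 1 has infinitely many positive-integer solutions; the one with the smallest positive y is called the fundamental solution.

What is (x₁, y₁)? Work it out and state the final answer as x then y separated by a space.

848719 48204

√310 = [17; 1,1,1,1,5,…,1,1,34, …], period ℓ=16 (even) → k=15
a_0=17:  p_0=17·1+0=17,  q_0=17·0+1=1
…
a_3=1:  p_3=1·35+18=53,  q_3=1·2+1=3
a_4=1:  p_4=1·53+35=88,  q_4=1·3+2=5
…
a_6=3:  p_6=3·493+88=1567,  q_6=3·28+5=89
a_7=1:  p_7=1·1567+493=2060,  q_7=1·89+28=117
a_8=2:  p_8=2·2060+1567=5687,  q_8=2·117+89=323
…
a_10=3:  p_10=3·7747+5687=28928,  q_10=3·440+323=1643
a_11=5:  p_11=5·28928+7747=152387,  q_11=5·1643+440=8655
a_12=1:  p_12=1·152387+28928=181315,  q_12=1·8655+1643=10298
…
a_14=1:  p_14=1·333702+181315=515017,  q_14=1·18953+10298=29251
a_15=1:  p_15=1·515017+333702=848719,  q_15=1·29251+18953=48204
(x₁, y₁) = (848719, 48204);  848719² − 310·48204² = 1 ✓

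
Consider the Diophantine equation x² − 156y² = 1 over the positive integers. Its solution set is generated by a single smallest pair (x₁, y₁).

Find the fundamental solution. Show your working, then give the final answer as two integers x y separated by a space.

√156 = [12; 2,24, …], period ℓ=2 (even) → k=1
step 0: (12, 1)  from 12·(1,0) + (0,1)
step 1: (25, 2)  from 2·(12,1) + (1,0)
fundamental: x₁=25, y₁=2  (since 625 − 156·4 = 1)

25 2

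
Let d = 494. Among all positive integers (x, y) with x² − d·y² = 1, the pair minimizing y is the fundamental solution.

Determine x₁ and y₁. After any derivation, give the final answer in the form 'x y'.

[22; 4,2,2,1,2,1,2,2,4,44] for √494; ℓ=10 ⇒ convergent index 9
a_0=22:  p_0=22·1+0=22,  q_0=22·0+1=1
…
a_2=2:  p_2=2·89+22=200,  q_2=2·4+1=9
a_3=2:  p_3=2·200+89=489,  q_3=2·9+4=22
a_4=1:  p_4=1·489+200=689,  q_4=1·22+9=31
a_5=2:  p_5=2·689+489=1867,  q_5=2·31+22=84
a_6=1:  p_6=1·1867+689=2556,  q_6=1·84+31=115
a_7=2:  p_7=2·2556+1867=6979,  q_7=2·115+84=314
a_8=2:  p_8=2·6979+2556=16514,  q_8=2·314+115=743
a_9=4:  p_9=4·16514+6979=73035,  q_9=4·743+314=3286
fundamental: x₁=73035, y₁=3286  (since 5334111225 − 494·10797796 = 1)

73035 3286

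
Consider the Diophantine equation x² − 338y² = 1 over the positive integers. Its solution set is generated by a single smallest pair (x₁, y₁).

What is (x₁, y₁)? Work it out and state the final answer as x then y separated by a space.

114243 6214

[18; 2,1,1,2,36] for √338; ℓ=5 ⇒ convergent index 9
step 0: (18, 1)  from 18·(1,0) + (0,1)
step 1: (37, 2)  from 2·(18,1) + (1,0)
…
step 6: (17631, 959)  from 2·(8696,473) + (239,13)
…
step 8: (43958, 2391)  from 1·(26327,1432) + (17631,959)
step 9: (114243, 6214)  from 2·(43958,2391) + (26327,1432)
fundamental: x₁=114243, y₁=6214  (since 13051463049 − 338·38613796 = 1)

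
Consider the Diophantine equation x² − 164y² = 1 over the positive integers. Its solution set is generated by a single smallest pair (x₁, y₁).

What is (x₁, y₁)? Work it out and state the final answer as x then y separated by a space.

2049 160

d=164: √d = [12; 1,4,6,4,1,24] (ℓ=6, even), read p_5/q_5
i=0: a=12 ⇒ p=12, q=1
i=1: a=1 ⇒ p=13, q=1
…
i=4: a=4 ⇒ p=1652, q=129
i=5: a=1 ⇒ p=2049, q=160
→ (2049, 160).  Check: 2049²=4198401, 164·160²=4198400, difference 1.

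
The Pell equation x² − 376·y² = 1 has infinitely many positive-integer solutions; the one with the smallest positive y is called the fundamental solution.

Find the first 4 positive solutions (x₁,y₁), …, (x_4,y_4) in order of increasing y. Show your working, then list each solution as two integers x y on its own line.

2143295 110532
9187426914049 473805365880
39382732335491159615 2031009343327438668
168817626601983862467148801 8706104341013491514496240

√376 = [19; 2,1,1,3,1,…,1,2,38, …], period ℓ=16 (even) → k=15
step 0: (19, 1)  from 19·(1,0) + (0,1)
…
step 4: (349, 18)  from 3·(97,5) + (58,3)
…
step 6: (1241, 64)  from 2·(446,23) + (349,18)
…
step 9: (28834, 1487)  from 2·(12953,668) + (2928,151)
step 10: (70621, 3642)  from 2·(28834,1487) + (12953,668)
…
step 12: (368986, 19029)  from 3·(99455,5129) + (70621,3642)
…
step 14: (837427, 43187)  from 1·(468441,24158) + (368986,19029)
step 15: (2143295, 110532)  from 2·(837427,43187) + (468441,24158)
fundamental: x₁=2143295, y₁=110532  (since 4593713457025 − 376·12217323024 = 1)
n=2: (2143295,110532)∘(2143295,110532) = (2143295·2143295+376·110532·110532, 2143295·110532+110532·2143295) = (9187426914049,473805365880)
n=3: (9187426914049,473805365880)∘(2143295,110532) = (2143295·9187426914049+376·110532·473805365880, 2143295·473805365880+110532·9187426914049) = (39382732335491159615,2031009343327438668)
n=4: (39382732335491159615,2031009343327438668)∘(2143295,110532) = (2143295·39382732335491159615+376·110532·2031009343327438668, 2143295·2031009343327438668+110532·39382732335491159615) = (168817626601983862467148801,8706104341013491514496240)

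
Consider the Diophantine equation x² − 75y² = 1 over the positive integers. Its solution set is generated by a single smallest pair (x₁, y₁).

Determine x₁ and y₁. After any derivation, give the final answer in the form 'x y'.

[8; 1,1,1,16] for √75; ℓ=4 ⇒ convergent index 3
a_0=8:  p_0=8·1+0=8,  q_0=8·0+1=1
…
a_2=1:  p_2=1·9+8=17,  q_2=1·1+1=2
a_3=1:  p_3=1·17+9=26,  q_3=1·2+1=3
(x₁, y₁) = (26, 3);  26² − 75·3² = 1 ✓

26 3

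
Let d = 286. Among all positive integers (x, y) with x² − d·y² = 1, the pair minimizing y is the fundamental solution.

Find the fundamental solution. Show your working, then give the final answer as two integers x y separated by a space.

√286 = [16; 1,10,3,3,2,3,3,10,1,32, …], period ℓ=10 (even) → k=9
step 0: (16, 1)  from 16·(1,0) + (0,1)
step 1: (17, 1)  from 1·(16,1) + (1,0)
step 2: (186, 11)  from 10·(17,1) + (16,1)
…
step 4: (1911, 113)  from 3·(575,34) + (186,11)
step 5: (4397, 260)  from 2·(1911,113) + (575,34)
step 6: (15102, 893)  from 3·(4397,260) + (1911,113)
step 7: (49703, 2939)  from 3·(15102,893) + (4397,260)
step 8: (512132, 30283)  from 10·(49703,2939) + (15102,893)
step 9: (561835, 33222)  from 1·(512132,30283) + (49703,2939)
(x₁, y₁) = (561835, 33222);  561835² − 286·33222² = 1 ✓

561835 33222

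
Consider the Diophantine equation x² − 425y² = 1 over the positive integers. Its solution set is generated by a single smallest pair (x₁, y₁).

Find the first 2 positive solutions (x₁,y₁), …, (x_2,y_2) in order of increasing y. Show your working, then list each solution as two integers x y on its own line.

√425 → a₀=20, period (1,1,1,1,1,1,40); ℓ=7 odd so k=13
k=0  a_k=20  p_k/q_k = 20/1
…
k=2  a_k=1  p_k/q_k = 41/2
…
k=4  a_k=1  p_k/q_k = 103/5
k=5  a_k=1  p_k/q_k = 165/8
…
k=7  a_k=40  p_k/q_k = 10885/528
k=8  a_k=1  p_k/q_k = 11153/541
…
k=10  a_k=1  p_k/q_k = 33191/1610
k=11  a_k=1  p_k/q_k = 55229/2679
k=12  a_k=1  p_k/q_k = 88420/4289
k=13  a_k=1  p_k/q_k = 143649/6968
(x₁, y₁) = (143649, 6968);  143649² − 425·6968² = 1 ✓
k=2:  x_2 = 143649·143649+425·6968·6968 = 41270070401,  y_2 = 143649·6968+6968·143649 = 2001892464

143649 6968
41270070401 2001892464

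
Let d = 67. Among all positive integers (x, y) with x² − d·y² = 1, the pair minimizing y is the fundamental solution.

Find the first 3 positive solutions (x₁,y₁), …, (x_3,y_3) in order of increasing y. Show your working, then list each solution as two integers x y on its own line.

48842 5967
4771081927 582880428
466058366908226 56938091722785

√67 → a₀=8, period (5,2,1,1,7,1,1,2,5,16); ℓ=10 even so k=9
step 0: (8, 1)  from 8·(1,0) + (0,1)
…
step 6: (1899, 232)  from 1·(1678,205) + (221,27)
…
step 8: (9053, 1106)  from 2·(3577,437) + (1899,232)
step 9: (48842, 5967)  from 5·(9053,1106) + (3577,437)
(x₁, y₁) = (48842, 5967);  48842² − 67·5967² = 1 ✓
(48842+5967√67)^2 = 4771081927 + 582880428√67
(48842+5967√67)^3 = 466058366908226 + 56938091722785√67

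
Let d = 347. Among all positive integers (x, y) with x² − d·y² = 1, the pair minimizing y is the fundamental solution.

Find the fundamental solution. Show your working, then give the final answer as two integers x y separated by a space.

[18; 1,1,1,2,4,…,1,1,36] for √347; ℓ=14 ⇒ convergent index 13
k=0  a_k=18  p_k/q_k = 18/1
k=1  a_k=1  p_k/q_k = 19/1
k=2  a_k=1  p_k/q_k = 37/2
…
k=4  a_k=2  p_k/q_k = 149/8
…
k=6  a_k=1  p_k/q_k = 801/43
…
k=8  a_k=1  p_k/q_k = 15070/809
…
k=10  a_k=2  p_k/q_k = 164168/8813
…
k=12  a_k=1  p_k/q_k = 402885/21628
k=13  a_k=1  p_k/q_k = 641602/34443
fundamental: x₁=641602, y₁=34443  (since 411653126404 − 347·1186320249 = 1)

641602 34443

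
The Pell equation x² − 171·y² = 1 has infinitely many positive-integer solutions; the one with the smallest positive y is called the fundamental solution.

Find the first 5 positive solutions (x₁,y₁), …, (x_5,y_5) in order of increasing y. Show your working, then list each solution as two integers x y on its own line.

d=171: √d = [13; 13,26] (ℓ=2, even), read p_1/q_1
a_0=13:  p_0=13·1+0=13,  q_0=13·0+1=1
a_1=13:  p_1=13·13+1=170,  q_1=13·1+0=13
→ (170, 13).  Check: 170²=28900, 171·13²=28899, difference 1.
(x_2, y_2) = (170·170 + 171·13·13, 170·13 + 13·170) = (57799, 4420)
(x_3, y_3) = (170·57799 + 171·13·4420, 170·4420 + 13·57799) = (19651490, 1502787)
(x_4, y_4) = (170·19651490 + 171·13·1502787, 170·1502787 + 13·19651490) = (6681448801, 510943160)
(x_5, y_5) = (170·6681448801 + 171·13·510943160, 170·510943160 + 13·6681448801) = (2271672940850, 173719171613)

170 13
57799 4420
19651490 1502787
6681448801 510943160
2271672940850 173719171613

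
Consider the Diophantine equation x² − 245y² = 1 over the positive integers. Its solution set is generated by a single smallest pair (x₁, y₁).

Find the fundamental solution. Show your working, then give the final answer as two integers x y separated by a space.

51841 3312

√245 → a₀=15, period (1,1,1,7,6,7,1,1,1,30); ℓ=10 even so k=9
k=0  a_k=15  p_k/q_k = 15/1
k=1  a_k=1  p_k/q_k = 16/1
k=2  a_k=1  p_k/q_k = 31/2
…
k=5  a_k=6  p_k/q_k = 2207/141
…
k=8  a_k=1  p_k/q_k = 33825/2161
k=9  a_k=1  p_k/q_k = 51841/3312
(x₁, y₁) = (51841, 3312);  51841² − 245·3312² = 1 ✓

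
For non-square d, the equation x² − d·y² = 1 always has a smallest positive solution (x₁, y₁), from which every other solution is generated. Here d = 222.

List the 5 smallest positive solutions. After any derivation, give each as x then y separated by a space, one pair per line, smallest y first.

d=222: √d = [14; 1,8,1,28] (ℓ=4, even), read p_3/q_3
i=0: a=14 ⇒ p=14, q=1
i=1: a=1 ⇒ p=15, q=1
i=2: a=8 ⇒ p=134, q=9
i=3: a=1 ⇒ p=149, q=10
→ (149, 10).  Check: 149²=22201, 222·10²=22200, difference 1.
k=2:  x_2 = 149·149+222·10·10 = 44401,  y_2 = 149·10+10·149 = 2980
k=3:  x_3 = 149·44401+222·10·2980 = 13231349,  y_3 = 149·2980+10·44401 = 888030
k=4:  x_4 = 149·13231349+222·10·888030 = 3942897601,  y_4 = 149·888030+10·13231349 = 264629960
k=5:  x_5 = 149·3942897601+222·10·264629960 = 1174970253749,  y_5 = 149·264629960+10·3942897601 = 78858840050

149 10
44401 2980
13231349 888030
3942897601 264629960
1174970253749 78858840050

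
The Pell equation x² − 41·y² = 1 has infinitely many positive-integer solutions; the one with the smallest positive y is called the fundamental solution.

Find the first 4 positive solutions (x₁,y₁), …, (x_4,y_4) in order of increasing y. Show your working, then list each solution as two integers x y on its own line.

√41 = [6; 2,2,12, …], period ℓ=3 (odd) → k=5
step 0: (6, 1)  from 6·(1,0) + (0,1)
step 1: (13, 2)  from 2·(6,1) + (1,0)
step 2: (32, 5)  from 2·(13,2) + (6,1)
step 3: (397, 62)  from 12·(32,5) + (13,2)
step 4: (826, 129)  from 2·(397,62) + (32,5)
step 5: (2049, 320)  from 2·(826,129) + (397,62)
→ (2049, 320).  Check: 2049²=4198401, 41·320²=4198400, difference 1.
(2049+320√41)^2 = 8396801 + 1311360√41
(2049+320√41)^3 = 34410088449 + 5373952960√41
(2049+320√41)^4 = 141012534067201 + 22022457918720√41

2049 320
8396801 1311360
34410088449 5373952960
141012534067201 22022457918720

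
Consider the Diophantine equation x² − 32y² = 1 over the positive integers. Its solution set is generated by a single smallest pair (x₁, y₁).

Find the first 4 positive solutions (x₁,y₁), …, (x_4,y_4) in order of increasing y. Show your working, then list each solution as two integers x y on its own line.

d=32: √d = [5; 1,1,1,10] (ℓ=4, even), read p_3/q_3
k=0  a_k=5  p_k/q_k = 5/1
…
k=2  a_k=1  p_k/q_k = 11/2
k=3  a_k=1  p_k/q_k = 17/3
fundamental: x₁=17, y₁=3  (since 289 − 32·9 = 1)
(17+3√32)^2 = 577 + 102√32
(17+3√32)^3 = 19601 + 3465√32
(17+3√32)^4 = 665857 + 117708√32

17 3
577 102
19601 3465
665857 117708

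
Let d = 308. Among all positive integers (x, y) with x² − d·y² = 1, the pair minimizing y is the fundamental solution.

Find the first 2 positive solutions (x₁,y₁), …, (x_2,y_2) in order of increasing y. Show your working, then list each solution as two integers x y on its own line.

351 20
246401 14040

d=308: √d = [17; 1,1,4,1,1,34] (ℓ=6, even), read p_5/q_5
a_0=17:  p_0=17·1+0=17,  q_0=17·0+1=1
…
a_2=1:  p_2=1·18+17=35,  q_2=1·1+1=2
…
a_4=1:  p_4=1·158+35=193,  q_4=1·9+2=11
a_5=1:  p_5=1·193+158=351,  q_5=1·11+9=20
→ (351, 20).  Check: 351²=123201, 308·20²=123200, difference 1.
(x_2, y_2) = (351·351 + 308·20·20, 351·20 + 20·351) = (246401, 14040)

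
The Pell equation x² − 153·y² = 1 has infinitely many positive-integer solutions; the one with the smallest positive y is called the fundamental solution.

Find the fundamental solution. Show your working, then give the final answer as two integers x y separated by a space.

[12; 2,1,2,2,2,1,2,24] for √153; ℓ=8 ⇒ convergent index 7
step 0: (12, 1)  from 12·(1,0) + (0,1)
step 1: (25, 2)  from 2·(12,1) + (1,0)
step 2: (37, 3)  from 1·(25,2) + (12,1)
…
step 5: (569, 46)  from 2·(235,19) + (99,8)
step 6: (804, 65)  from 1·(569,46) + (235,19)
step 7: (2177, 176)  from 2·(804,65) + (569,46)
(x₁, y₁) = (2177, 176);  2177² − 153·176² = 1 ✓

2177 176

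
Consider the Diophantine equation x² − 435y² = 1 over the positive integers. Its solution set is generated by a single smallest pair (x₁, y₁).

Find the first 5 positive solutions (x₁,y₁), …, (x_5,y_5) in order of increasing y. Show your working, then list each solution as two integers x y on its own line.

146 7
42631 2044
12448106 596841
3634804321 174275528
1061350413626 50887857335

√435 → a₀=20, period (1,5,1,40); ℓ=4 even so k=3
a_0=20:  p_0=20·1+0=20,  q_0=20·0+1=1
…
a_2=5:  p_2=5·21+20=125,  q_2=5·1+1=6
a_3=1:  p_3=1·125+21=146,  q_3=1·6+1=7
(x₁, y₁) = (146, 7);  146² − 435·7² = 1 ✓
(x_2, y_2) = (146·146 + 435·7·7, 146·7 + 7·146) = (42631, 2044)
(x_3, y_3) = (146·42631 + 435·7·2044, 146·2044 + 7·42631) = (12448106, 596841)
(x_4, y_4) = (146·12448106 + 435·7·596841, 146·596841 + 7·12448106) = (3634804321, 174275528)
(x_5, y_5) = (146·3634804321 + 435·7·174275528, 146·174275528 + 7·3634804321) = (1061350413626, 50887857335)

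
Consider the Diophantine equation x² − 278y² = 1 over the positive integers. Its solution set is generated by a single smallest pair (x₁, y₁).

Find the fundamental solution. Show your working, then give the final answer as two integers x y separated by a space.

[16; 1,2,16,2,1,32] for √278; ℓ=6 ⇒ convergent index 5
i=0: a=16 ⇒ p=16, q=1
i=1: a=1 ⇒ p=17, q=1
…
i=4: a=2 ⇒ p=1684, q=101
i=5: a=1 ⇒ p=2501, q=150
fundamental: x₁=2501, y₁=150  (since 6255001 − 278·22500 = 1)

2501 150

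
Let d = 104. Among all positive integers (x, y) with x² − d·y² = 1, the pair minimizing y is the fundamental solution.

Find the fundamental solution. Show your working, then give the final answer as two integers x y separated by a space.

√104 = [10; 5,20, …], period ℓ=2 (even) → k=1
i=0: a=10 ⇒ p=10, q=1
i=1: a=5 ⇒ p=51, q=5
(x₁, y₁) = (51, 5);  51² − 104·5² = 1 ✓

51 5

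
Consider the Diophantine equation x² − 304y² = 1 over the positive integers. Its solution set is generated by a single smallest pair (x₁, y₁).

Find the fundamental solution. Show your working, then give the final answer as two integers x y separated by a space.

57799 3315

d=304: √d = [17; 2,3,2,1,1,1,1,1,2,3,2,34] (ℓ=12, even), read p_11/q_11
step 0: (17, 1)  from 17·(1,0) + (0,1)
step 1: (35, 2)  from 2·(17,1) + (1,0)
…
step 5: (680, 39)  from 1·(401,23) + (279,16)
step 6: (1081, 62)  from 1·(680,39) + (401,23)
step 7: (1761, 101)  from 1·(1081,62) + (680,39)
step 8: (2842, 163)  from 1·(1761,101) + (1081,62)
step 9: (7445, 427)  from 2·(2842,163) + (1761,101)
step 10: (25177, 1444)  from 3·(7445,427) + (2842,163)
step 11: (57799, 3315)  from 2·(25177,1444) + (7445,427)
(x₁, y₁) = (57799, 3315);  57799² − 304·3315² = 1 ✓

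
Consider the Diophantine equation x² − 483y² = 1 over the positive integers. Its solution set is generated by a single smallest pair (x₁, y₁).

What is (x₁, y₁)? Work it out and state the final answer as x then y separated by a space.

d=483: √d = [21; 1,42] (ℓ=2, even), read p_1/q_1
a_0=21:  p_0=21·1+0=21,  q_0=21·0+1=1
a_1=1:  p_1=1·21+1=22,  q_1=1·1+0=1
(x₁, y₁) = (22, 1);  22² − 483·1² = 1 ✓

22 1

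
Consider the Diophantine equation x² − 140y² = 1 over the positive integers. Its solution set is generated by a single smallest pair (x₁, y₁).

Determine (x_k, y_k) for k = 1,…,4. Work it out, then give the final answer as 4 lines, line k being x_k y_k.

71 6
10081 852
1431431 120978
203253121 17178024

√140 = [11; 1,4,1,22, …], period ℓ=4 (even) → k=3
step 0: (11, 1)  from 11·(1,0) + (0,1)
…
step 2: (59, 5)  from 4·(12,1) + (11,1)
step 3: (71, 6)  from 1·(59,5) + (12,1)
fundamental: x₁=71, y₁=6  (since 5041 − 140·36 = 1)
(x_2, y_2) = (71·71 + 140·6·6, 71·6 + 6·71) = (10081, 852)
(x_3, y_3) = (71·10081 + 140·6·852, 71·852 + 6·10081) = (1431431, 120978)
(x_4, y_4) = (71·1431431 + 140·6·120978, 71·120978 + 6·1431431) = (203253121, 17178024)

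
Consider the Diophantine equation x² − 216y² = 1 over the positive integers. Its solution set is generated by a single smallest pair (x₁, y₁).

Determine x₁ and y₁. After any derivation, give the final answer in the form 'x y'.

485 33

d=216: √d = [14; 1,2,3,2,1,28] (ℓ=6, even), read p_5/q_5
i=0: a=14 ⇒ p=14, q=1
…
i=3: a=3 ⇒ p=147, q=10
i=4: a=2 ⇒ p=338, q=23
i=5: a=1 ⇒ p=485, q=33
(x₁, y₁) = (485, 33);  485² − 216·33² = 1 ✓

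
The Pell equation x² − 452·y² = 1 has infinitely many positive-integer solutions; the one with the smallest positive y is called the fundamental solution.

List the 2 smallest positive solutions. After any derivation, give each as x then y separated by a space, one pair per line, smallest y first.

d=452: √d = [21; 3,1,5,3,10,3,5,1,3,42] (ℓ=10, even), read p_9/q_9
k=0  a_k=21  p_k/q_k = 21/1
k=1  a_k=3  p_k/q_k = 64/3
k=2  a_k=1  p_k/q_k = 85/4
…
k=5  a_k=10  p_k/q_k = 16009/753
…
k=7  a_k=5  p_k/q_k = 263904/12413
k=8  a_k=1  p_k/q_k = 313483/14745
k=9  a_k=3  p_k/q_k = 1204353/56648
(x₁, y₁) = (1204353, 56648);  1204353² − 452·56648² = 1 ✓
k=2:  x_2 = 1204353·1204353+452·56648·56648 = 2900932297217,  y_2 = 1204353·56648+56648·1204353 = 136448377488

1204353 56648
2900932297217 136448377488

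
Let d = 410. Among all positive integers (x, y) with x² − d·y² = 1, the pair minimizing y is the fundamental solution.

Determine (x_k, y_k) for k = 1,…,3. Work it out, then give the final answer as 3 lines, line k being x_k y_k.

81 4
13121 648
2125521 104972

[20; 4,40] for √410; ℓ=2 ⇒ convergent index 1
i=0: a=20 ⇒ p=20, q=1
i=1: a=4 ⇒ p=81, q=4
→ (81, 4).  Check: 81²=6561, 410·4²=6560, difference 1.
n=2: (81,4)∘(81,4) = (81·81+410·4·4, 81·4+4·81) = (13121,648)
n=3: (13121,648)∘(81,4) = (81·13121+410·4·648, 81·648+4·13121) = (2125521,104972)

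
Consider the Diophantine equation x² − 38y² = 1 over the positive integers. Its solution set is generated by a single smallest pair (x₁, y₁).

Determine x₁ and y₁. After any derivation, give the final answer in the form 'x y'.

37 6

d=38: √d = [6; 6,12] (ℓ=2, even), read p_1/q_1
k=0  a_k=6  p_k/q_k = 6/1
k=1  a_k=6  p_k/q_k = 37/6
fundamental: x₁=37, y₁=6  (since 1369 − 38·36 = 1)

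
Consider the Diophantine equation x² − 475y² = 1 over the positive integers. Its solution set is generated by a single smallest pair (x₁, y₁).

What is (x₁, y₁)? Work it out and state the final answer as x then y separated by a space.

[21; 1,3,1,6,2,6,1,3,1,42] for √475; ℓ=10 ⇒ convergent index 9
k=0  a_k=21  p_k/q_k = 21/1
k=1  a_k=1  p_k/q_k = 22/1
…
k=3  a_k=1  p_k/q_k = 109/5
k=4  a_k=6  p_k/q_k = 741/34
k=5  a_k=2  p_k/q_k = 1591/73
…
k=7  a_k=1  p_k/q_k = 11878/545
k=8  a_k=3  p_k/q_k = 45921/2107
k=9  a_k=1  p_k/q_k = 57799/2652
→ (57799, 2652).  Check: 57799²=3340724401, 475·2652²=3340724400, difference 1.

57799 2652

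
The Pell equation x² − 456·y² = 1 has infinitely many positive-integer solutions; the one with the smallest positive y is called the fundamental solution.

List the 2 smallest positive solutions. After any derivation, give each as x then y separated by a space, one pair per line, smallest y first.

1025 48
2101249 98400

√456 = [21; 2,1,4,1,2,42, …], period ℓ=6 (even) → k=5
i=0: a=21 ⇒ p=21, q=1
i=1: a=2 ⇒ p=43, q=2
…
i=4: a=1 ⇒ p=363, q=17
i=5: a=2 ⇒ p=1025, q=48
(x₁, y₁) = (1025, 48);  1025² − 456·48² = 1 ✓
k=2:  x_2 = 1025·1025+456·48·48 = 2101249,  y_2 = 1025·48+48·1025 = 98400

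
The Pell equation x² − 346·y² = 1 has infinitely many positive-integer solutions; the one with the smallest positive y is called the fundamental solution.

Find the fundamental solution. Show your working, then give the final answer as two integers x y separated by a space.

√346 = [18; 1,1,1,1,36, …], period ℓ=5 (odd) → k=9
i=0: a=18 ⇒ p=18, q=1
i=1: a=1 ⇒ p=19, q=1
…
i=3: a=1 ⇒ p=56, q=3
i=4: a=1 ⇒ p=93, q=5
i=5: a=36 ⇒ p=3404, q=183
i=6: a=1 ⇒ p=3497, q=188
i=7: a=1 ⇒ p=6901, q=371
i=8: a=1 ⇒ p=10398, q=559
i=9: a=1 ⇒ p=17299, q=930
→ (17299, 930).  Check: 17299²=299255401, 346·930²=299255400, difference 1.

17299 930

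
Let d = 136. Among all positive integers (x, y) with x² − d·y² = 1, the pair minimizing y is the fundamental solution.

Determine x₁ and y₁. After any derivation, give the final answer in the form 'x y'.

35 3

[11; 1,1,1,22] for √136; ℓ=4 ⇒ convergent index 3
a_0=11:  p_0=11·1+0=11,  q_0=11·0+1=1
a_1=1:  p_1=1·11+1=12,  q_1=1·1+0=1
a_2=1:  p_2=1·12+11=23,  q_2=1·1+1=2
a_3=1:  p_3=1·23+12=35,  q_3=1·2+1=3
(x₁, y₁) = (35, 3);  35² − 136·3² = 1 ✓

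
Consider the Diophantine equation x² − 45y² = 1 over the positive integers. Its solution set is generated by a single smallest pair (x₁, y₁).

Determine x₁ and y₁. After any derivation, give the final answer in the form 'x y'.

√45 = [6; 1,2,2,2,1,12, …], period ℓ=6 (even) → k=5
i=0: a=6 ⇒ p=6, q=1
…
i=2: a=2 ⇒ p=20, q=3
…
i=4: a=2 ⇒ p=114, q=17
i=5: a=1 ⇒ p=161, q=24
(x₁, y₁) = (161, 24);  161² − 45·24² = 1 ✓

161 24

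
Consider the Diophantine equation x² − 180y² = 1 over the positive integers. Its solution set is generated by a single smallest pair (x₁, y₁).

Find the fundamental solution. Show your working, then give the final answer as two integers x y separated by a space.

161 12

√180 → a₀=13, period (2,2,2,26); ℓ=4 even so k=3
i=0: a=13 ⇒ p=13, q=1
…
i=2: a=2 ⇒ p=67, q=5
i=3: a=2 ⇒ p=161, q=12
→ (161, 12).  Check: 161²=25921, 180·12²=25920, difference 1.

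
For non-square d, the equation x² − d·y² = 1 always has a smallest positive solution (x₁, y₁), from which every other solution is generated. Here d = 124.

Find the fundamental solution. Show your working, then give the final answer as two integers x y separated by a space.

[11; 7,2,1,1,1,…,2,7,22] for √124; ℓ=16 ⇒ convergent index 15
step 0: (11, 1)  from 11·(1,0) + (0,1)
…
step 3: (245, 22)  from 1·(167,15) + (78,7)
step 4: (412, 37)  from 1·(245,22) + (167,15)
step 5: (657, 59)  from 1·(412,37) + (245,22)
…
step 7: (3040, 273)  from 1·(2383,214) + (657,59)
…
step 10: (67292, 6043)  from 3·(17583,1579) + (14543,1306)
step 11: (84875, 7622)  from 1·(67292,6043) + (17583,1579)
step 12: (152167, 13665)  from 1·(84875,7622) + (67292,6043)
step 13: (237042, 21287)  from 1·(152167,13665) + (84875,7622)
step 14: (626251, 56239)  from 2·(237042,21287) + (152167,13665)
step 15: (4620799, 414960)  from 7·(626251,56239) + (237042,21287)
(x₁, y₁) = (4620799, 414960);  4620799² − 124·414960² = 1 ✓

4620799 414960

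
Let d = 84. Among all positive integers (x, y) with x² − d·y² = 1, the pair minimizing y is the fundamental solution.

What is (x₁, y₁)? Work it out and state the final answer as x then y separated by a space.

55 6

√84 → a₀=9, period (6,18); ℓ=2 even so k=1
k=0  a_k=9  p_k/q_k = 9/1
k=1  a_k=6  p_k/q_k = 55/6
→ (55, 6).  Check: 55²=3025, 84·6²=3024, difference 1.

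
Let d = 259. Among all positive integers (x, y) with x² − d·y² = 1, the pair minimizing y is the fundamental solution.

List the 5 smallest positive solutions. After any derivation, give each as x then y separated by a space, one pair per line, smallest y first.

√259 = [16; 10,1,2,3,4,3,2,1,10,32, …], period ℓ=10 (even) → k=9
i=0: a=16 ⇒ p=16, q=1
i=1: a=10 ⇒ p=161, q=10
…
i=3: a=2 ⇒ p=515, q=32
i=4: a=3 ⇒ p=1722, q=107
i=5: a=4 ⇒ p=7403, q=460
…
i=8: a=1 ⇒ p=79196, q=4921
i=9: a=10 ⇒ p=847225, q=52644
(x₁, y₁) = (847225, 52644);  847225² − 259·52644² = 1 ✓
n=2: (847225,52644)∘(847225,52644) = (847225·847225+259·52644·52644, 847225·52644+52644·847225) = (1435580401249,89202625800)
n=3: (1435580401249,89202625800)∘(847225,52644) = (847225·1435580401249+259·52644·89202625800, 847225·89202625800+52644·1435580401249) = (2432519210895520825,151149389286757356)
n=4: (2432519210895520825,151149389286757356)∘(847225,52644) = (847225·2432519210895520825+259·52644·151149389286757356, 847225·151149389286757356+52644·2432519210895520825) = (4121782176900479681520001,256115082676856799248400)
n=5: (4121782176900479681520001,256115082676856799248400)∘(847225,52644) = (847225·4121782176900479681520001+259·52644·256115082676856799248400, 847225·256115082676856799248400+52644·4121782176900479681520001) = (6984153809646585277140670173625,433974201841648854097164622644)

847225 52644
1435580401249 89202625800
2432519210895520825 151149389286757356
4121782176900479681520001 256115082676856799248400
6984153809646585277140670173625 433974201841648854097164622644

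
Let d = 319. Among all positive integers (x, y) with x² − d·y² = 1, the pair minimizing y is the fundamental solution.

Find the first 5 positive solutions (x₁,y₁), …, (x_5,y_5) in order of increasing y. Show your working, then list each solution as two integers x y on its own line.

[17; 1,6,5,1,4,…,6,1,34] for √319; ℓ=14 ⇒ convergent index 13
a_0=17:  p_0=17·1+0=17,  q_0=17·0+1=1
…
a_2=6:  p_2=6·18+17=125,  q_2=6·1+1=7
…
a_5=4:  p_5=4·768+643=3715,  q_5=4·43+36=208
…
a_9=4:  p_9=4·58797+15628=250816,  q_9=4·3292+875=14043
…
a_12=6:  p_12=6·1798881+309613=11102899,  q_12=6·100718+17335=621643
a_13=1:  p_13=1·11102899+1798881=12901780,  q_13=1·621643+100718=722361
fundamental: x₁=12901780, y₁=722361  (since 166455927168400 − 319·521805414321 = 1)
(x_2, y_2) = (12901780·12901780 + 319·722361·722361, 12901780·722361 + 722361·12901780) = (332911854336799, 18639485405160)
(x_3, y_3) = (12901780·332911854336799 + 319·722361·18639485405160, 12901780·18639485405160 + 722361·332911854336799) = (8590311008090840302660, 480965080021169647239)
(x_4, y_4) = (12901780·8590311008090840302660 + 319·722361·480965080021169647239, 12901780·480965080021169647239 + 722361·8590311008090840302660) = (221660605515932150288251132801, 12410611300231033623224965680)
(x_5, y_5) = (12901780·221660605515932150288251132801 + 319·722361·12410611300231033623224965680, 12901780·12410611300231033623224965680 + 722361·221660605515932150288251132801) = (5719632734066677605580897309458268900, 320237953322189008993822774252173561)

12901780 722361
332911854336799 18639485405160
8590311008090840302660 480965080021169647239
221660605515932150288251132801 12410611300231033623224965680
5719632734066677605580897309458268900 320237953322189008993822774252173561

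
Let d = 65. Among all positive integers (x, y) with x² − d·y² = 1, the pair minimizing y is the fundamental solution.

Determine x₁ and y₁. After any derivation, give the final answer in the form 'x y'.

√65 → a₀=8, period (16); ℓ=1 odd so k=1
step 0: (8, 1)  from 8·(1,0) + (0,1)
step 1: (129, 16)  from 16·(8,1) + (1,0)
fundamental: x₁=129, y₁=16  (since 16641 − 65·256 = 1)

129 16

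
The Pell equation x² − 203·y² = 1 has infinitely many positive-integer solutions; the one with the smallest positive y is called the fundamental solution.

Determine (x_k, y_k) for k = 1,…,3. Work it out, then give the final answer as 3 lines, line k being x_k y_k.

57 4
6497 456
740601 51980

√203 → a₀=14, period (4,28); ℓ=2 even so k=1
step 0: (14, 1)  from 14·(1,0) + (0,1)
step 1: (57, 4)  from 4·(14,1) + (1,0)
→ (57, 4).  Check: 57²=3249, 203·4²=3248, difference 1.
n=2: (57,4)∘(57,4) = (57·57+203·4·4, 57·4+4·57) = (6497,456)
n=3: (6497,456)∘(57,4) = (57·6497+203·4·456, 57·456+4·6497) = (740601,51980)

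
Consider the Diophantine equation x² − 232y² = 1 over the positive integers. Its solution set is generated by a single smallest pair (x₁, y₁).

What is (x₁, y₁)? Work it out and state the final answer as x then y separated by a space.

19603 1287

[15; 4,3,7,3,4,30] for √232; ℓ=6 ⇒ convergent index 5
a_0=15:  p_0=15·1+0=15,  q_0=15·0+1=1
…
a_2=3:  p_2=3·61+15=198,  q_2=3·4+1=13
…
a_4=3:  p_4=3·1447+198=4539,  q_4=3·95+13=298
a_5=4:  p_5=4·4539+1447=19603,  q_5=4·298+95=1287
fundamental: x₁=19603, y₁=1287  (since 384277609 − 232·1656369 = 1)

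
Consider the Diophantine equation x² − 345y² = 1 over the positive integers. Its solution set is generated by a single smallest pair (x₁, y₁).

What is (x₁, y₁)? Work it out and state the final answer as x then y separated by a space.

6761 364

[18; 1,1,2,1,6,1,2,1,1,36] for √345; ℓ=10 ⇒ convergent index 9
step 0: (18, 1)  from 18·(1,0) + (0,1)
…
step 3: (93, 5)  from 2·(37,2) + (19,1)
step 4: (130, 7)  from 1·(93,5) + (37,2)
…
step 6: (1003, 54)  from 1·(873,47) + (130,7)
…
step 8: (3882, 209)  from 1·(2879,155) + (1003,54)
step 9: (6761, 364)  from 1·(3882,209) + (2879,155)
fundamental: x₁=6761, y₁=364  (since 45711121 − 345·132496 = 1)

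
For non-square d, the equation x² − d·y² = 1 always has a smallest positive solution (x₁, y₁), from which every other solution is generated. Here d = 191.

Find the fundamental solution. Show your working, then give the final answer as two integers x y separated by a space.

8994000 650783

[13; 1,4,1,1,3,…,4,1,26] for √191; ℓ=16 ⇒ convergent index 15
step 0: (13, 1)  from 13·(1,0) + (0,1)
…
step 3: (83, 6)  from 1·(69,5) + (14,1)
…
step 8: (40217, 2910)  from 13·(2999,217) + (1230,89)
step 9: (83433, 6037)  from 2·(40217,2910) + (2999,217)
…
step 11: (704682, 50989)  from 3·(207083,14984) + (83433,6037)
step 12: (911765, 65973)  from 1·(704682,50989) + (207083,14984)
step 13: (1616447, 116962)  from 1·(911765,65973) + (704682,50989)
step 14: (7377553, 533821)  from 4·(1616447,116962) + (911765,65973)
step 15: (8994000, 650783)  from 1·(7377553,533821) + (1616447,116962)
fundamental: x₁=8994000, y₁=650783  (since 80892036000000 − 191·423518513089 = 1)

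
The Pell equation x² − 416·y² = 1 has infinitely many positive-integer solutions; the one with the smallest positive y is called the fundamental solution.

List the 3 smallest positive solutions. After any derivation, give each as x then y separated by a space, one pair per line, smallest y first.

√416 = [20; 2,1,1,9,1,1,2,40, …], period ℓ=8 (even) → k=7
k=0  a_k=20  p_k/q_k = 20/1
…
k=2  a_k=1  p_k/q_k = 61/3
…
k=6  a_k=1  p_k/q_k = 2060/101
k=7  a_k=2  p_k/q_k = 5201/255
→ (5201, 255).  Check: 5201²=27050401, 416·255²=27050400, difference 1.
k=2:  x_2 = 5201·5201+416·255·255 = 54100801,  y_2 = 5201·255+255·5201 = 2652510
k=3:  x_3 = 5201·54100801+416·255·2652510 = 562756526801,  y_3 = 5201·2652510+255·54100801 = 27591408765

5201 255
54100801 2652510
562756526801 27591408765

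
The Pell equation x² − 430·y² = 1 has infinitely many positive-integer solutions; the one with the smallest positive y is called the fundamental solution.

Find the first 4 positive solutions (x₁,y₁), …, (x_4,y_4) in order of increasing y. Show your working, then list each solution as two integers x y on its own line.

2862251 138030
16384961574001 790153011060
93795745300289010251 4523232492118854090
536933931562978654798296001 25893253447598574322902120

d=430: √d = [20; 1,2,1,3,1,…,2,1,40] (ℓ=14, even), read p_13/q_13
step 0: (20, 1)  from 20·(1,0) + (0,1)
…
step 10: (599138, 28893)  from 3·(155233,7486) + (133439,6435)
…
step 12: (2107880, 101651)  from 2·(754371,36379) + (599138,28893)
step 13: (2862251, 138030)  from 1·(2107880,101651) + (754371,36379)
(x₁, y₁) = (2862251, 138030);  2862251² − 430·138030² = 1 ✓
k=2:  x_2 = 2862251·2862251+430·138030·138030 = 16384961574001,  y_2 = 2862251·138030+138030·2862251 = 790153011060
k=3:  x_3 = 2862251·16384961574001+430·138030·790153011060 = 93795745300289010251,  y_3 = 2862251·790153011060+138030·16384961574001 = 4523232492118854090
k=4:  x_4 = 2862251·93795745300289010251+430·138030·4523232492118854090 = 536933931562978654798296001,  y_4 = 2862251·4523232492118854090+138030·93795745300289010251 = 25893253447598574322902120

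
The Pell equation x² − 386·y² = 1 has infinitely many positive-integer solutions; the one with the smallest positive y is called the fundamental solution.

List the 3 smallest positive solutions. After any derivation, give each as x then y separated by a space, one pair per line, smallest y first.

111555 5678
24889036049 1266818580
5552992832780835 282639893378122

√386 = [19; 1,1,1,4,1,18,1,4,1,1,1,38, …], period ℓ=12 (even) → k=11
k=0  a_k=19  p_k/q_k = 19/1
k=1  a_k=1  p_k/q_k = 20/1
k=2  a_k=1  p_k/q_k = 39/2
k=3  a_k=1  p_k/q_k = 59/3
k=4  a_k=4  p_k/q_k = 275/14
…
k=6  a_k=18  p_k/q_k = 6287/320
k=7  a_k=1  p_k/q_k = 6621/337
k=8  a_k=4  p_k/q_k = 32771/1668
k=9  a_k=1  p_k/q_k = 39392/2005
k=10  a_k=1  p_k/q_k = 72163/3673
k=11  a_k=1  p_k/q_k = 111555/5678
→ (111555, 5678).  Check: 111555²=12444518025, 386·5678²=12444518024, difference 1.
k=2:  x_2 = 111555·111555+386·5678·5678 = 24889036049,  y_2 = 111555·5678+5678·111555 = 1266818580
k=3:  x_3 = 111555·24889036049+386·5678·1266818580 = 5552992832780835,  y_3 = 111555·1266818580+5678·24889036049 = 282639893378122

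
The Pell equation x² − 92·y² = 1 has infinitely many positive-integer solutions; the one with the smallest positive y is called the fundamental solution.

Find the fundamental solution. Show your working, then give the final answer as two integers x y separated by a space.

√92 = [9; 1,1,2,4,2,1,1,18, …], period ℓ=8 (even) → k=7
step 0: (9, 1)  from 9·(1,0) + (0,1)
…
step 4: (211, 22)  from 4·(48,5) + (19,2)
…
step 6: (681, 71)  from 1·(470,49) + (211,22)
step 7: (1151, 120)  from 1·(681,71) + (470,49)
fundamental: x₁=1151, y₁=120  (since 1324801 − 92·14400 = 1)

1151 120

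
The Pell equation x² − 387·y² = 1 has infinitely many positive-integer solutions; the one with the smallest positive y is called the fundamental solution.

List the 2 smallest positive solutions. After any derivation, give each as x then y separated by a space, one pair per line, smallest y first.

√387 → a₀=19, period (1,2,19,2,1,38); ℓ=6 even so k=5
i=0: a=19 ⇒ p=19, q=1
i=1: a=1 ⇒ p=20, q=1
i=2: a=2 ⇒ p=59, q=3
…
i=4: a=2 ⇒ p=2341, q=119
i=5: a=1 ⇒ p=3482, q=177
fundamental: x₁=3482, y₁=177  (since 12124324 − 387·31329 = 1)
(x_2, y_2) = (3482·3482 + 387·177·177, 3482·177 + 177·3482) = (24248647, 1232628)

3482 177
24248647 1232628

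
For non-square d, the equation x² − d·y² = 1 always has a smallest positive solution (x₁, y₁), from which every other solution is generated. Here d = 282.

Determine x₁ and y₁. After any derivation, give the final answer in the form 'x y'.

2351 140

d=282: √d = [16; 1,3,1,4,1,3,1,32] (ℓ=8, even), read p_7/q_7
k=0  a_k=16  p_k/q_k = 16/1
k=1  a_k=1  p_k/q_k = 17/1
k=2  a_k=3  p_k/q_k = 67/4
…
k=4  a_k=4  p_k/q_k = 403/24
…
k=6  a_k=3  p_k/q_k = 1864/111
k=7  a_k=1  p_k/q_k = 2351/140
→ (2351, 140).  Check: 2351²=5527201, 282·140²=5527200, difference 1.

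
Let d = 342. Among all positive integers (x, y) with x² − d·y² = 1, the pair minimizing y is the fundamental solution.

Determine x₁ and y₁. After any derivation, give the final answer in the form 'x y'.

√342 → a₀=18, period (2,36); ℓ=2 even so k=1
i=0: a=18 ⇒ p=18, q=1
i=1: a=2 ⇒ p=37, q=2
→ (37, 2).  Check: 37²=1369, 342·2²=1368, difference 1.

37 2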